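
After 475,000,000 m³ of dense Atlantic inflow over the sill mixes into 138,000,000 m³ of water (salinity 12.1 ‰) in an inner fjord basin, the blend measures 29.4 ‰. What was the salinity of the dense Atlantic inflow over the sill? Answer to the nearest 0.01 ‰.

Salt balance: 138,000,000×12.1 + 475,000,000×S = 613,000,000×29.4
1,669,800,000 + 475,000,000·S = 18,022,200,000
S = (18,022,200,000 − 1,669,800,000) / 475,000,000 = 34.4261 ‰

34.43 ‰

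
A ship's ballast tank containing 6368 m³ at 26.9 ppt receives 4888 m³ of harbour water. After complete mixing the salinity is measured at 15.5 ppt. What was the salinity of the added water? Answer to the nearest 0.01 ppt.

0.65 ppt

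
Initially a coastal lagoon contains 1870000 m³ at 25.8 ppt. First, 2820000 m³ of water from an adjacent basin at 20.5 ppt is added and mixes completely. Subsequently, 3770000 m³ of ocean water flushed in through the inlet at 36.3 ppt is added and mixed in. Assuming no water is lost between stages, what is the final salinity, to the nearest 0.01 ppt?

28.71 ppt

Mass of salt is conserved:
Initial salt = 1,870,000×25.8 = 48,246,000
After stage 1: salt = 48,246,000 + 2,820,000×20.5 = 106,056,000; volume = 4,690,000 m³; S = 22.613 ppt
After stage 2: salt = 106,056,000 + 3,770,000×36.3 = 242,907,000; volume = 8,460,000 m³
S = 242,907,000 / 8,460,000 = 28.7124 ppt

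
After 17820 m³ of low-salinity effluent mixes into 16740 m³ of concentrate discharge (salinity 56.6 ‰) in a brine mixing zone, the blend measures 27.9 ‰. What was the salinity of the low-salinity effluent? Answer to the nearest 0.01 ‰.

Salt balance: 16,740×56.6 + 17,820×S = 34,560×27.9
947,484 + 17,820·S = 964,224
S = (964,224 − 947,484) / 17,820 = 0.9394 ‰

0.94 ‰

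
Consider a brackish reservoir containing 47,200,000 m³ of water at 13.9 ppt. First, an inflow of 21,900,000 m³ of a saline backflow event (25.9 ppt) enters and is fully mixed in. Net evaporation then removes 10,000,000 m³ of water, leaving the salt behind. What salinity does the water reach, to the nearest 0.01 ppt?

20.70 ppt

After mixing: salt = 47,200,000×13.9 + 21,900,000×25.9 = 1,223,290,000; volume = 69,100,000 m³
After evaporation: salt unchanged = 1,223,290,000; volume = 69,100,000 − 10,000,000 = 59,100,000 m³
S = 1,223,290,000 / 59,100,000 = 20.6986 ppt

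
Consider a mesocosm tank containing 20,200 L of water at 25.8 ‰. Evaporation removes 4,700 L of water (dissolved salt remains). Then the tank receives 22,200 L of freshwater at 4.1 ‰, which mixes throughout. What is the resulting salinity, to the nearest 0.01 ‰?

16.24 ‰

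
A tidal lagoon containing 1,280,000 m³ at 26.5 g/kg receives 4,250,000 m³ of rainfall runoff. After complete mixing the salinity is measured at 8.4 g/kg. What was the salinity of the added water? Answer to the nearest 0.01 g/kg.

Salt balance: 1,280,000×26.5 + 4,250,000×S = 5,530,000×8.4
33,920,000 + 4,250,000·S = 46,452,000
S = (46,452,000 − 33,920,000) / 4,250,000 = 2.9487 g/kg

2.95 g/kg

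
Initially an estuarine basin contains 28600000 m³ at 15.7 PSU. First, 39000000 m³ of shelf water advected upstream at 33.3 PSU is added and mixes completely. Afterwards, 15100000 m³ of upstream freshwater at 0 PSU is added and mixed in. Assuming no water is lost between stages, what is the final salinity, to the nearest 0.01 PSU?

21.13 PSU

Total salt / total volume:
Initial salt = 28,600,000×15.7 = 449,020,000
After stage 1: salt = 449,020,000 + 39,000,000×33.3 = 1,747,720,000; volume = 67,600,000 m³; S = 25.854 PSU
After stage 2: salt = 1,747,720,000 + 15,100,000×0 = 1,747,720,000; volume = 82,700,000 m³
S = 1,747,720,000 / 82,700,000 = 21.1333 PSU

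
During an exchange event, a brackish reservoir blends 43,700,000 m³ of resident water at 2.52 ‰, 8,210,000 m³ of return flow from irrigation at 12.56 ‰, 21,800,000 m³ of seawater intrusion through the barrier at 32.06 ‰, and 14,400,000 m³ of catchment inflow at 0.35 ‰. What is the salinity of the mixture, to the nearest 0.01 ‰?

10.41 ‰

Conserving salt mass:
salt = 43,700,000×2.52 + 8,210,000×12.56 + 21,800,000×32.06 + 14,400,000×0.35 = 110,124,000 + 103,117,600 + 698,908,000 + 5,040,000 = 917,189,600
volume = 43,700,000 + 8,210,000 + 21,800,000 + 14,400,000 = 88,110,000 m³
S = 917,189,600 / 88,110,000 = 10.4096 ‰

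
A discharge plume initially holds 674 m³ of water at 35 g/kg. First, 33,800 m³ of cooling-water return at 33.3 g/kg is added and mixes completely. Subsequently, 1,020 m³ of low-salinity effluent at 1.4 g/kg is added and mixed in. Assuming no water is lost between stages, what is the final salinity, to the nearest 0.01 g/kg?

32.42 g/kg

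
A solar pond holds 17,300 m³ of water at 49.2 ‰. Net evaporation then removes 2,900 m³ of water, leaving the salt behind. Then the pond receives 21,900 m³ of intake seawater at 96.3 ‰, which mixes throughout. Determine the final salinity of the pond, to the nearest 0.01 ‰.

81.55 ‰

After evaporation: salt = 17,300×49.2 = 851,160; volume = 17,300 − 2,900 = 14,400 m³
After mixing: salt = 851,160 + 21,900×96.3 = 2,960,130; volume = 14,400 + 21,900 = 36,300 m³
S = 2,960,130 / 36,300 = 81.5463 ‰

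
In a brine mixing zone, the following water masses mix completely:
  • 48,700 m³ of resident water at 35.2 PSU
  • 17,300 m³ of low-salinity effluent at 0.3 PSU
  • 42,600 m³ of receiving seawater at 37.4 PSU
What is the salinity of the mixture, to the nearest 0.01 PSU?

Mass of salt is conserved:
salt = 48,700×35.2 + 17,300×0.3 + 42,600×37.4 = 1,714,240 + 5,190 + 1,593,240 = 3,312,670
volume = 48,700 + 17,300 + 42,600 = 108,600 m³
S = 3,312,670 / 108,600 = 30.5034 PSU

30.50 PSU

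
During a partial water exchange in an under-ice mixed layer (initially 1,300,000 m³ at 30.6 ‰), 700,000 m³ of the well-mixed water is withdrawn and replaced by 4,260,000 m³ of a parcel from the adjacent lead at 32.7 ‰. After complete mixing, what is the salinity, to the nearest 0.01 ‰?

32.44 ‰

Remaining after removal: 600,000 m³ at 30.6 ‰ (salt = 18,360,000)
After addition: salt = 18,360,000 + 4,260,000×32.7 = 157,662,000; volume = 4,860,000 m³
S = 157,662,000 / 4,860,000 = 32.4407 ‰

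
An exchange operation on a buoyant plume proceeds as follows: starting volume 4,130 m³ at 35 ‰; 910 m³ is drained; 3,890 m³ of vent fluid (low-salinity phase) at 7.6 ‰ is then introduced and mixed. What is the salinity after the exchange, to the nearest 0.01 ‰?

Remaining after removal: 3,220 m³ at 35 ‰ (salt = 112,700)
After addition: salt = 112,700 + 3,890×7.6 = 142,264; volume = 7,110 m³
S = 142,264 / 7,110 = 20.009 ‰

20.01 ‰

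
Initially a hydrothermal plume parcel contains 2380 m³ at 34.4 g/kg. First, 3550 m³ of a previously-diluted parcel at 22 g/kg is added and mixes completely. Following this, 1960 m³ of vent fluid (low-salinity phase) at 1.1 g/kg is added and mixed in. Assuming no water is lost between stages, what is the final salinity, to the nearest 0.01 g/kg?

20.55 g/kg

Mass of salt is conserved:
Initial salt = 2,380×34.4 = 81,872
After stage 1: salt = 81,872 + 3,550×22 = 159,972; volume = 5,930 m³; S = 26.977 g/kg
After stage 2: salt = 159,972 + 1,960×1.1 = 162,128; volume = 7,890 m³
S = 162,128 / 7,890 = 20.5485 g/kg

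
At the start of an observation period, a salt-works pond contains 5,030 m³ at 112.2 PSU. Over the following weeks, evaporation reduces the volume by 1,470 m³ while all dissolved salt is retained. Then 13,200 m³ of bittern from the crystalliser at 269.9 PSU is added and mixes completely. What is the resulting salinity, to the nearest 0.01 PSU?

After evaporation: salt = 5,030×112.2 = 564,366; volume = 5,030 − 1,470 = 3,560 m³
After mixing: salt = 564,366 + 13,200×269.9 = 4,127,046; volume = 3,560 + 13,200 = 16,760 m³
S = 4,127,046 / 16,760 = 246.2438 PSU

246.24 PSU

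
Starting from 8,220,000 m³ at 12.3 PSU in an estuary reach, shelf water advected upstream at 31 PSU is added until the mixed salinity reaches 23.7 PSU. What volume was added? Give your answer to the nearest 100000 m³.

Salt balance: 8,220,000×12.3 + V×31 = (8,220,000+V)×23.7
101,106,000 + 31V = 194,814,000 + 23.7V
93,708,000 = 7.3V
V = 12,836,712.33 m³

12800000 m³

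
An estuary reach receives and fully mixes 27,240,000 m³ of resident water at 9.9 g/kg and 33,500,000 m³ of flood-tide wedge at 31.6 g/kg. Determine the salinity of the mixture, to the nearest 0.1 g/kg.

21.9 g/kg

By conservation of dissolved salt,
salt = 27,240,000×9.9 + 33,500,000×31.6 = 269,676,000 + 1,058,600,000 = 1,328,276,000
volume = 27,240,000 + 33,500,000 = 60,740,000 m³
S = 1,328,276,000 / 60,740,000 = 21.868 g/kg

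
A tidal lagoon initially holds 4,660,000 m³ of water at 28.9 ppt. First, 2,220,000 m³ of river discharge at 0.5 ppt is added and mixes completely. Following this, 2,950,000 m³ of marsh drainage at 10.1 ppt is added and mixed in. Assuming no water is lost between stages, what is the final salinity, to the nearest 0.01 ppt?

Total salt / total volume:
Initial salt = 4,660,000×28.9 = 134,674,000
After stage 1: salt = 134,674,000 + 2,220,000×0.5 = 135,784,000; volume = 6,880,000 m³; S = 19.736 ppt
After stage 2: salt = 135,784,000 + 2,950,000×10.1 = 165,579,000; volume = 9,830,000 m³
S = 165,579,000 / 9,830,000 = 16.8443 ppt

16.84 ppt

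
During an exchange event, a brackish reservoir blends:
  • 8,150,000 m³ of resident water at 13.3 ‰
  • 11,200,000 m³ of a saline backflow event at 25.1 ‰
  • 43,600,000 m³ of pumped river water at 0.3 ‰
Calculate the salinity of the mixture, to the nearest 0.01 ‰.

Salt balance:
salt = 8,150,000×13.3 + 11,200,000×25.1 + 43,600,000×0.3 = 108,395,000 + 281,120,000 + 13,080,000 = 402,595,000
volume = 8,150,000 + 11,200,000 + 43,600,000 = 62,950,000 m³
S = 402,595,000 / 62,950,000 = 6.3955 ‰

6.40 ‰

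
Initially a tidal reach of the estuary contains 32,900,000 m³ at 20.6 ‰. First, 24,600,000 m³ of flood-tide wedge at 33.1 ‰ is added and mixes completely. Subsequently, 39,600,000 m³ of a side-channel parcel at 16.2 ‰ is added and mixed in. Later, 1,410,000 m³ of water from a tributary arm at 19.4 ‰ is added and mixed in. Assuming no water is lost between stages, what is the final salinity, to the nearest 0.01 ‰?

Conserving salt mass:
Initial salt = 32,900,000×20.6 = 677,740,000
After stage 1: salt = 677,740,000 + 24,600,000×33.1 = 1,492,000,000; volume = 57,500,000 m³; S = 25.948 ‰
After stage 2: salt = 1,492,000,000 + 39,600,000×16.2 = 2,133,520,000; volume = 97,100,000 m³; S = 21.972 ‰
After stage 3: salt = 2,133,520,000 + 1,410,000×19.4 = 2,160,874,000; volume = 98,510,000 m³
S = 2,160,874,000 / 98,510,000 = 21.9356 ‰

21.94 ‰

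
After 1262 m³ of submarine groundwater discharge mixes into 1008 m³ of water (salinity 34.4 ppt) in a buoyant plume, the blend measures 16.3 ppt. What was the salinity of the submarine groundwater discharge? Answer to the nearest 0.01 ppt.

Salt balance: 1,008×34.4 + 1,262×S = 2,270×16.3
34,675.2 + 1,262·S = 37,001
S = (37,001 − 34,675.2) / 1,262 = 1.8429 ppt

1.84 ppt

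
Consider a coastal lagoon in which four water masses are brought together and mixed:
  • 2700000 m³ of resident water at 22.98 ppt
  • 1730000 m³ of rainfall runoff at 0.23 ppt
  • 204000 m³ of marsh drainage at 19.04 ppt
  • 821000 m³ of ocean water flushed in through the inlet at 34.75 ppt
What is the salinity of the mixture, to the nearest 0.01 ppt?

By conservation of dissolved salt,
salt = 2,700,000×22.98 + 1,730,000×0.23 + 204,000×19.04 + 821,000×34.75 = 62,046,000 + 397,900 + 3,884,160 + 28,529,750 = 94,857,810
volume = 2,700,000 + 1,730,000 + 204,000 + 821,000 = 5,455,000 m³
S = 94,857,810 / 5,455,000 = 17.3891 ppt

17.39 ppt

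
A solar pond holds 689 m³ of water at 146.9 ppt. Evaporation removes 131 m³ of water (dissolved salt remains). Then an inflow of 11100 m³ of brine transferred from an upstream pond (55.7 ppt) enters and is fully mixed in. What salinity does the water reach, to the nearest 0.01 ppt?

After evaporation: salt = 689×146.9 = 101,214.1; volume = 689 − 131 = 558 m³
After mixing: salt = 101,214.1 + 11,100×55.7 = 719,484.1; volume = 558 + 11,100 = 11,658 m³
S = 719,484.1 / 11,658 = 61.7159 ppt

61.72 ppt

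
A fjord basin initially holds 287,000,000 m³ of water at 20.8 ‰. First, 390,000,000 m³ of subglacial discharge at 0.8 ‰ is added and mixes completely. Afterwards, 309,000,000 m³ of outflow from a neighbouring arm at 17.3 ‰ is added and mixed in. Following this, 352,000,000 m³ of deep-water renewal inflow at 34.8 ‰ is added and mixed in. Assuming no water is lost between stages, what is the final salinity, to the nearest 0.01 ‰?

17.85 ‰

Mass of salt is conserved:
Initial salt = 287,000,000×20.8 = 5,969,600,000
After stage 1: salt = 5,969,600,000 + 390,000,000×0.8 = 6,281,600,000; volume = 677,000,000 m³; S = 9.279 ‰
After stage 2: salt = 6,281,600,000 + 309,000,000×17.3 = 11,627,300,000; volume = 986,000,000 m³; S = 11.792 ‰
After stage 3: salt = 11,627,300,000 + 352,000,000×34.8 = 23,876,900,000; volume = 1,338,000,000 m³
S = 23,876,900,000 / 1,338,000,000 = 17.8452 ‰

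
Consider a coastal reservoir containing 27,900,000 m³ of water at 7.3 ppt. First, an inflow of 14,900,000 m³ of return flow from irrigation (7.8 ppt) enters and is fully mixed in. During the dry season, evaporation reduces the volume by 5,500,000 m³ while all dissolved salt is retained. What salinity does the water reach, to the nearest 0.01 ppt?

8.58 ppt

After mixing: salt = 27,900,000×7.3 + 14,900,000×7.8 = 319,890,000; volume = 42,800,000 m³
After evaporation: salt unchanged = 319,890,000; volume = 42,800,000 − 5,500,000 = 37,300,000 m³
S = 319,890,000 / 37,300,000 = 8.5761 ppt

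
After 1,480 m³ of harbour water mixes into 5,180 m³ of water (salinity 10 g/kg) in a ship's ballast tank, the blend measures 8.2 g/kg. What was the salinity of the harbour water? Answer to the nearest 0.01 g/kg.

Salt balance: 5,180×10 + 1,480×S = 6,660×8.2
51,800 + 1,480·S = 54,612
S = (54,612 − 51,800) / 1,480 = 1.9 g/kg

1.90 g/kg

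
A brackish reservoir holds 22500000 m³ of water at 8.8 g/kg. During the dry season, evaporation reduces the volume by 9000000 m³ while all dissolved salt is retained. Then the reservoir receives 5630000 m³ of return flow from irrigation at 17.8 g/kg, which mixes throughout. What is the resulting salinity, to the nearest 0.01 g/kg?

15.59 g/kg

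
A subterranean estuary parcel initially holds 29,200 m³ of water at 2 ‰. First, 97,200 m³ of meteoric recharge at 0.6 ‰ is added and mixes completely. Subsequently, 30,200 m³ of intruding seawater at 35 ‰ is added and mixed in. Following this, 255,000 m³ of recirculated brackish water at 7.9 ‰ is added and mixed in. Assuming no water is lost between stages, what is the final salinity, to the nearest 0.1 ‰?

7.7 ‰

Mass of salt is conserved:
Initial salt = 29,200×2 = 58,400
After stage 1: salt = 58,400 + 97,200×0.6 = 116,720; volume = 126,400 m³; S = 0.923 ‰
After stage 2: salt = 116,720 + 30,200×35 = 1,173,720; volume = 156,600 m³; S = 7.495 ‰
After stage 3: salt = 1,173,720 + 255,000×7.9 = 3,188,220; volume = 411,600 m³
S = 3,188,220 / 411,600 = 7.7459 ‰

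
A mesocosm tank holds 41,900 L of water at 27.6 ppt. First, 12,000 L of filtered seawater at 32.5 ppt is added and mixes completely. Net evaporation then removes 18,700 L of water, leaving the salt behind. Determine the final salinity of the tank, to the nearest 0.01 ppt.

43.93 ppt

After mixing: salt = 41,900×27.6 + 12,000×32.5 = 1,546,440; volume = 53,900 L
After evaporation: salt unchanged = 1,546,440; volume = 53,900 − 18,700 = 35,200 L
S = 1,546,440 / 35,200 = 43.933 ppt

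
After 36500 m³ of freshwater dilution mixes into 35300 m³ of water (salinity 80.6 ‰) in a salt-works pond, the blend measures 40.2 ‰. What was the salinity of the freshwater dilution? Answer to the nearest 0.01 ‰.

1.13 ‰

Salt balance: 35,300×80.6 + 36,500×S = 71,800×40.2
2,845,180 + 36,500·S = 2,886,360
S = (2,886,360 − 2,845,180) / 36,500 = 1.1282 ‰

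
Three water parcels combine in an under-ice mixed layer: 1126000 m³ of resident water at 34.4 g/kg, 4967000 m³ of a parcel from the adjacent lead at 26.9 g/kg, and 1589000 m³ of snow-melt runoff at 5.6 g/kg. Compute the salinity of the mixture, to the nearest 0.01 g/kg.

Mass of salt is conserved:
salt = 1,126,000×34.4 + 4,967,000×26.9 + 1,589,000×5.6 = 38,734,400 + 133,612,300 + 8,898,400 = 181,245,100
volume = 1,126,000 + 4,967,000 + 1,589,000 = 7,682,000 m³
S = 181,245,100 / 7,682,000 = 23.5935 g/kg

23.59 g/kg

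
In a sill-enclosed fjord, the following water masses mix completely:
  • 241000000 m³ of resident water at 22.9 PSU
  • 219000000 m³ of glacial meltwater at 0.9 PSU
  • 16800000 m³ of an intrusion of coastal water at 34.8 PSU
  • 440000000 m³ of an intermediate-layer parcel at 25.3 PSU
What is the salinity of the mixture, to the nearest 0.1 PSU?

19.0 PSU

By conservation of dissolved salt,
salt = 241,000,000×22.9 + 219,000,000×0.9 + 16,800,000×34.8 + 440,000,000×25.3 = 5,518,900,000 + 197,100,000 + 584,640,000 + 11,132,000,000 = 17,432,640,000
volume = 241,000,000 + 219,000,000 + 16,800,000 + 440,000,000 = 916,800,000 m³
S = 17,432,640,000 / 916,800,000 = 19.015 PSU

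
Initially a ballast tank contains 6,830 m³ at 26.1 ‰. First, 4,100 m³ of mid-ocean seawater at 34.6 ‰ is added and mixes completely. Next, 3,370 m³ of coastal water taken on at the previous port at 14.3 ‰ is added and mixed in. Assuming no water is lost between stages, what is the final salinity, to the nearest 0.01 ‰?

25.76 ‰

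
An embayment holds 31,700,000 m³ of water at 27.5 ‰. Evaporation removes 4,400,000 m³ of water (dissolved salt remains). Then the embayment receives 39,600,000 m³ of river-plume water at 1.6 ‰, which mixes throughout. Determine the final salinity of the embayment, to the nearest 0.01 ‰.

After evaporation: salt = 31,700,000×27.5 = 871,750,000; volume = 31,700,000 − 4,400,000 = 27,300,000 m³
After mixing: salt = 871,750,000 + 39,600,000×1.6 = 935,110,000; volume = 27,300,000 + 39,600,000 = 66,900,000 m³
S = 935,110,000 / 66,900,000 = 13.9777 ‰

13.98 ‰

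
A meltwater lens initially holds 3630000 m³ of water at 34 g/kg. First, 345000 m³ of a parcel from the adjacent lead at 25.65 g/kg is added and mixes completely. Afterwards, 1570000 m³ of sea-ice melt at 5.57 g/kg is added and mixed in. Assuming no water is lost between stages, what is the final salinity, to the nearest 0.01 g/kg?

25.43 g/kg

Salt balance:
Initial salt = 3,630,000×34 = 123,420,000
After stage 1: salt = 123,420,000 + 345,000×25.65 = 132,269,250; volume = 3,975,000 m³; S = 33.275 g/kg
After stage 2: salt = 132,269,250 + 1,570,000×5.57 = 141,014,150; volume = 5,545,000 m³
S = 141,014,150 / 5,545,000 = 25.4309 g/kg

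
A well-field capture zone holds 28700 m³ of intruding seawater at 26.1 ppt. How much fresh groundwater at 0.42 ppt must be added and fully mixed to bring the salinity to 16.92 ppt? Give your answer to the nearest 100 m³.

16000 m³

Salt balance: 28,700×26.1 + V×0.42 = (28,700+V)×16.92
749,070 + 0.42V = 485,604 + 16.92V
263,466 = 16.5V
V = 15,967.64 m³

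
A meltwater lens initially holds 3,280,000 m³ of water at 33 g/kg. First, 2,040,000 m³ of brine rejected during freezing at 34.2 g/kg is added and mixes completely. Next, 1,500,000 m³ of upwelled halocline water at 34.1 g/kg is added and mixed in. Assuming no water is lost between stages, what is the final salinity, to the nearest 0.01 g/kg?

33.60 g/kg

Mass of salt is conserved:
Initial salt = 3,280,000×33 = 108,240,000
After stage 1: salt = 108,240,000 + 2,040,000×34.2 = 178,008,000; volume = 5,320,000 m³; S = 33.46 g/kg
After stage 2: salt = 178,008,000 + 1,500,000×34.1 = 229,158,000; volume = 6,820,000 m³
S = 229,158,000 / 6,820,000 = 33.6009 g/kg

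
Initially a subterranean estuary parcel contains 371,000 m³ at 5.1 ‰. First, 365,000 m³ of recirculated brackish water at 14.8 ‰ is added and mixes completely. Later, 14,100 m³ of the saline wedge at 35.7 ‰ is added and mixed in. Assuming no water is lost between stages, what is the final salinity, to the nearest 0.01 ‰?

10.40 ‰

By conservation of dissolved salt,
Initial salt = 371,000×5.1 = 1,892,100
After stage 1: salt = 1,892,100 + 365,000×14.8 = 7,294,100; volume = 736,000 m³; S = 9.91 ‰
After stage 2: salt = 7,294,100 + 14,100×35.7 = 7,797,470; volume = 750,100 m³
S = 7,797,470 / 750,100 = 10.3952 ‰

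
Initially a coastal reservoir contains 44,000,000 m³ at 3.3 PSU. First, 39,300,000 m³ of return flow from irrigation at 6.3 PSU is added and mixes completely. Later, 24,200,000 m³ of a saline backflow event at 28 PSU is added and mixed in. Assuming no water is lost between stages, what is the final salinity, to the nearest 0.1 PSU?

By conservation of dissolved salt,
Initial salt = 44,000,000×3.3 = 145,200,000
After stage 1: salt = 145,200,000 + 39,300,000×6.3 = 392,790,000; volume = 83,300,000 m³; S = 4.715 PSU
After stage 2: salt = 392,790,000 + 24,200,000×28 = 1,070,390,000; volume = 107,500,000 m³
S = 1,070,390,000 / 107,500,000 = 9.9571 PSU

10.0 PSU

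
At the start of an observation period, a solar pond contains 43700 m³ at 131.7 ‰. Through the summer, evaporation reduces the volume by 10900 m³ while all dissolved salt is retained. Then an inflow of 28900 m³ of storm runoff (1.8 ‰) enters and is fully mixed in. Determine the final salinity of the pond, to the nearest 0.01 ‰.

After evaporation: salt = 43,700×131.7 = 5,755,290; volume = 43,700 − 10,900 = 32,800 m³
After mixing: salt = 5,755,290 + 28,900×1.8 = 5,807,310; volume = 32,800 + 28,900 = 61,700 m³
S = 5,807,310 / 61,700 = 94.1217 ‰

94.12 ‰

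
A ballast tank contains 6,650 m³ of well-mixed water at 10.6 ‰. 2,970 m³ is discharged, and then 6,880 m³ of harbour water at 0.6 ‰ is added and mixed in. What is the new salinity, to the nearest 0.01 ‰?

4.08 ‰

Remaining after removal: 3,680 m³ at 10.6 ‰ (salt = 39,008)
After addition: salt = 39,008 + 6,880×0.6 = 43,136; volume = 10,560 m³
S = 43,136 / 10,560 = 4.0848 ‰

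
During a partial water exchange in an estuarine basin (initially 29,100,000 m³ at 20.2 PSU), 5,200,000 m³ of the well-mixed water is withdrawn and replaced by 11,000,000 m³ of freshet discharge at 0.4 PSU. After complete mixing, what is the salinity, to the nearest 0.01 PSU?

13.96 PSU

Remaining after removal: 23,900,000 m³ at 20.2 PSU (salt = 482,780,000)
After addition: salt = 482,780,000 + 11,000,000×0.4 = 487,180,000; volume = 34,900,000 m³
S = 487,180,000 / 34,900,000 = 13.9593 PSU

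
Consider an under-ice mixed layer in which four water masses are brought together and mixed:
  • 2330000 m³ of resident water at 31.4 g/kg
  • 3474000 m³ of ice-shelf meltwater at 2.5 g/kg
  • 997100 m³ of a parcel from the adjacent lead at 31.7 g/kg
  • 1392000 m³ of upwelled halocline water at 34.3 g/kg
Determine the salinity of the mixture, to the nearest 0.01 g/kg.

19.68 g/kg

Total salt / total volume:
salt = 2,330,000×31.4 + 3,474,000×2.5 + 997,100×31.7 + 1,392,000×34.3 = 73,162,000 + 8,685,000 + 31,608,070 + 47,745,600 = 161,200,670
volume = 2,330,000 + 3,474,000 + 997,100 + 1,392,000 = 8,193,100 m³
S = 161,200,670 / 8,193,100 = 19.6752 g/kg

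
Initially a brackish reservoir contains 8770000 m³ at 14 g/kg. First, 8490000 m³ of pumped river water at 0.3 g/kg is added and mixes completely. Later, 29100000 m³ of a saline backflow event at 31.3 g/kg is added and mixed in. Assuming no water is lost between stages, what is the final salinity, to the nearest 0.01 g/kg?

By conservation of dissolved salt,
Initial salt = 8,770,000×14 = 122,780,000
After stage 1: salt = 122,780,000 + 8,490,000×0.3 = 125,327,000; volume = 17,260,000 m³; S = 7.261 g/kg
After stage 2: salt = 125,327,000 + 29,100,000×31.3 = 1,036,157,000; volume = 46,360,000 m³
S = 1,036,157,000 / 46,360,000 = 22.3502 g/kg

22.35 g/kg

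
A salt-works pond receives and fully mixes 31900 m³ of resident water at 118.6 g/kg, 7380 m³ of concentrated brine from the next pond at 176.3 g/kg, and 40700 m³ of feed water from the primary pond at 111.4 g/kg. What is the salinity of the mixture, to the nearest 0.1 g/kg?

Weighted by volume,
salt = 31,900×118.6 + 7,380×176.3 + 40,700×111.4 = 3,783,340 + 1,301,094 + 4,533,980 = 9,618,414
volume = 31,900 + 7,380 + 40,700 = 79,980 m³
S = 9,618,414 / 79,980 = 120.26 g/kg

120.3 g/kg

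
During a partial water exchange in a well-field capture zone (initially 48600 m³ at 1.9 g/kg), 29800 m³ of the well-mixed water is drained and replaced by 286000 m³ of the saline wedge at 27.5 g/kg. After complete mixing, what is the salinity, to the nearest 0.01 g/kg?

Remaining after removal: 18,800 m³ at 1.9 g/kg (salt = 35,720)
After addition: salt = 35,720 + 286,000×27.5 = 7,900,720; volume = 304,800 m³
S = 7,900,720 / 304,800 = 25.921 g/kg

25.92 g/kg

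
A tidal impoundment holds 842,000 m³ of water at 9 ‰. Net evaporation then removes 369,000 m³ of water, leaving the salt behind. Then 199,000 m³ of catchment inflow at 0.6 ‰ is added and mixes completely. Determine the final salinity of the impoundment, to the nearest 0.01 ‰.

11.45 ‰

After evaporation: salt = 842,000×9 = 7,578,000; volume = 842,000 − 369,000 = 473,000 m³
After mixing: salt = 7,578,000 + 199,000×0.6 = 7,697,400; volume = 473,000 + 199,000 = 672,000 m³
S = 7,697,400 / 672,000 = 11.4545 ‰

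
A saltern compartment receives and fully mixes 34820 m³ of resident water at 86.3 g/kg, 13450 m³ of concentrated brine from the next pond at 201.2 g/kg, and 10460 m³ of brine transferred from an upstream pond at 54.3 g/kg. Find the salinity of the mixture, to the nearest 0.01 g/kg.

Conserving salt mass:
salt = 34,820×86.3 + 13,450×201.2 + 10,460×54.3 = 3,004,966 + 2,706,140 + 567,978 = 6,279,084
volume = 34,820 + 13,450 + 10,460 = 58,730 m³
S = 6,279,084 / 58,730 = 106.9144 g/kg

106.91 g/kg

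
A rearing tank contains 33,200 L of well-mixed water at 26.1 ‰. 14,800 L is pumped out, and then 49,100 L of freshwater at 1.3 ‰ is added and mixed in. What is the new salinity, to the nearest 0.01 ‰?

8.06 ‰

Remaining after removal: 18,400 L at 26.1 ‰ (salt = 480,240)
After addition: salt = 480,240 + 49,100×1.3 = 544,070; volume = 67,500 L
S = 544,070 / 67,500 = 8.0603 ‰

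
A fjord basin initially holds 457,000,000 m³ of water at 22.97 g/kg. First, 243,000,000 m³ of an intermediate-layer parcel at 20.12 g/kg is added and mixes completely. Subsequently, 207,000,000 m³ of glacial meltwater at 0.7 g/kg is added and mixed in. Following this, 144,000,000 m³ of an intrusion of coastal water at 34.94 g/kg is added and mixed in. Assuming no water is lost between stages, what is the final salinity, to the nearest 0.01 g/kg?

19.56 g/kg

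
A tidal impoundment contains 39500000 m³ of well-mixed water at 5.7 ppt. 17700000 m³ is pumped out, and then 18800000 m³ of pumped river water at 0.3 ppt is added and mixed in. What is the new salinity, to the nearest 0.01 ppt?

Remaining after removal: 21,800,000 m³ at 5.7 ppt (salt = 124,260,000)
After addition: salt = 124,260,000 + 18,800,000×0.3 = 129,900,000; volume = 40,600,000 m³
S = 129,900,000 / 40,600,000 = 3.1995 ppt

3.20 ppt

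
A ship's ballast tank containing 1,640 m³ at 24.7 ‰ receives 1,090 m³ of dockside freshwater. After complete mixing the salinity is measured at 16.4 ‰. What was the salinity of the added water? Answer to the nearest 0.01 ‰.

Salt balance: 1,640×24.7 + 1,090×S = 2,730×16.4
40,508 + 1,090·S = 44,772
S = (44,772 − 40,508) / 1,090 = 3.9119 ‰

3.91 ‰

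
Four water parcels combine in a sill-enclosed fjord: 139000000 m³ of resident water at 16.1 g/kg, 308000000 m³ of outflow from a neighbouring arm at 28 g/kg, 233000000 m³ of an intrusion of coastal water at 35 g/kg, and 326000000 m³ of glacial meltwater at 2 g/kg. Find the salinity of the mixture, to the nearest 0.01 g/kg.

By conservation of dissolved salt,
salt = 139,000,000×16.1 + 308,000,000×28 + 233,000,000×35 + 326,000,000×2 = 2,237,900,000 + 8,624,000,000 + 8,155,000,000 + 652,000,000 = 19,668,900,000
volume = 139,000,000 + 308,000,000 + 233,000,000 + 326,000,000 = 1,006,000,000 m³
S = 19,668,900,000 / 1,006,000,000 = 19.5516 g/kg

19.55 g/kg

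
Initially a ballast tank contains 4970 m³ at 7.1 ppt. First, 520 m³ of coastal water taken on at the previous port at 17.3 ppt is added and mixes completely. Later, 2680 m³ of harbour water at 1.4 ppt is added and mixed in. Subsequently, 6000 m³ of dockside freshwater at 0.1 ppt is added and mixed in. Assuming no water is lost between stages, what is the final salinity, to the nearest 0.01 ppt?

3.43 ppt

Mass of salt is conserved:
Initial salt = 4,970×7.1 = 35,287
After stage 1: salt = 35,287 + 520×17.3 = 44,283; volume = 5,490 m³; S = 8.066 ppt
After stage 2: salt = 44,283 + 2,680×1.4 = 48,035; volume = 8,170 m³; S = 5.879 ppt
After stage 3: salt = 48,035 + 6,000×0.1 = 48,635; volume = 14,170 m³
S = 48,635 / 14,170 = 3.4323 ppt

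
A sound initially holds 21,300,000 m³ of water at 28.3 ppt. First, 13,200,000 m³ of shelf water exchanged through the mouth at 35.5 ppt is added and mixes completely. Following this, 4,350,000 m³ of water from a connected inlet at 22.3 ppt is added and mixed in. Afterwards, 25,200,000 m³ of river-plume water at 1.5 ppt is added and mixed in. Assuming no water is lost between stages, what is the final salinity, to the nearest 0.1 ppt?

By conservation of dissolved salt,
Initial salt = 21,300,000×28.3 = 602,790,000
After stage 1: salt = 602,790,000 + 13,200,000×35.5 = 1,071,390,000; volume = 34,500,000 m³; S = 31.055 ppt
After stage 2: salt = 1,071,390,000 + 4,350,000×22.3 = 1,168,395,000; volume = 38,850,000 m³; S = 30.075 ppt
After stage 3: salt = 1,168,395,000 + 25,200,000×1.5 = 1,206,195,000; volume = 64,050,000 m³
S = 1,206,195,000 / 64,050,000 = 18.8321 ppt

18.8 ppt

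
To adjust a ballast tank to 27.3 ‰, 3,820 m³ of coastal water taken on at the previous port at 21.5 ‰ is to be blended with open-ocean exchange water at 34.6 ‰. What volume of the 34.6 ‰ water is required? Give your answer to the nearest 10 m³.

Salt balance: 3,820×21.5 + V×34.6 = (3,820+V)×27.3
82,130 + 34.6V = 104,286 + 27.3V
22,156 = 7.3V
V = 3,035.07 m³

3040 m³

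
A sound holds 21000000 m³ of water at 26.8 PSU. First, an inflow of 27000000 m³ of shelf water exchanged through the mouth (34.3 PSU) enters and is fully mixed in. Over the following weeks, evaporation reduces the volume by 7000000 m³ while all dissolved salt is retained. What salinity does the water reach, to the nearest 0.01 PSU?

After mixing: salt = 21,000,000×26.8 + 27,000,000×34.3 = 1,488,900,000; volume = 48,000,000 m³
After evaporation: salt unchanged = 1,488,900,000; volume = 48,000,000 − 7,000,000 = 41,000,000 m³
S = 1,488,900,000 / 41,000,000 = 36.3146 PSU

36.31 PSU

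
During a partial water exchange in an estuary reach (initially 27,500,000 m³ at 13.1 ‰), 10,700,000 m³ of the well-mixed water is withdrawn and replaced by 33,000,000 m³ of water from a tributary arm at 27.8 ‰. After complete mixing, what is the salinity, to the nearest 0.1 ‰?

Remaining after removal: 16,800,000 m³ at 13.1 ‰ (salt = 220,080,000)
After addition: salt = 220,080,000 + 33,000,000×27.8 = 1,137,480,000; volume = 49,800,000 m³
S = 1,137,480,000 / 49,800,000 = 22.841 ‰

22.8 ‰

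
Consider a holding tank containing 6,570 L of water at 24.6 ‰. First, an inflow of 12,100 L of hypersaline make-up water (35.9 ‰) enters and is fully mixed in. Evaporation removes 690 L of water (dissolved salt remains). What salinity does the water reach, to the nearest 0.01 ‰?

33.15 ‰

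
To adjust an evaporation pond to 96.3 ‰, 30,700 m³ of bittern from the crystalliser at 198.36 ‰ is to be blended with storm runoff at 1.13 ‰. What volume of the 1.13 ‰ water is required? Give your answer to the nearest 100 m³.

Salt balance: 30,700×198.36 + V×1.13 = (30,700+V)×96.3
6,089,652 + 1.13V = 2,956,410 + 96.3V
3,133,242 = 95.17V
V = 32,922.58 m³

32900 m³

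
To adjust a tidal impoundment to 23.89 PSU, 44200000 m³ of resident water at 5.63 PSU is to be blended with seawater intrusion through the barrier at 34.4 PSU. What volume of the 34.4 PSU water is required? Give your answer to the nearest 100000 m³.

76800000 m³

Salt balance: 44,200,000×5.63 + V×34.4 = (44,200,000+V)×23.89
248,846,000 + 34.4V = 1,055,938,000 + 23.89V
807,092,000 = 10.51V
V = 76,792,768.79 m³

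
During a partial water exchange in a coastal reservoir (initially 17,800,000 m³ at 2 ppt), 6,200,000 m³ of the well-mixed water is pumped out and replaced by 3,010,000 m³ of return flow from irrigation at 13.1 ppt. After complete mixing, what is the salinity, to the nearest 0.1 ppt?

4.3 ppt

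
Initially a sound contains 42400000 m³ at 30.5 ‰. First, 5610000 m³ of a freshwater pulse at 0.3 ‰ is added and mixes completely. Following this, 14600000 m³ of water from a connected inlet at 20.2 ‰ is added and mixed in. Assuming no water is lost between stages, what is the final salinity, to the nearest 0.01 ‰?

25.39 ‰

Salt balance:
Initial salt = 42,400,000×30.5 = 1,293,200,000
After stage 1: salt = 1,293,200,000 + 5,610,000×0.3 = 1,294,883,000; volume = 48,010,000 m³; S = 26.971 ‰
After stage 2: salt = 1,294,883,000 + 14,600,000×20.2 = 1,589,803,000; volume = 62,610,000 m³
S = 1,589,803,000 / 62,610,000 = 25.3922 ‰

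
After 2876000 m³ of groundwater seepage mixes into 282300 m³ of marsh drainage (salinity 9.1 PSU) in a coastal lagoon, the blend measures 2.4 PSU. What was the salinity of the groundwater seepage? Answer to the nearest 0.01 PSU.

1.74 PSU

Salt balance: 282,300×9.1 + 2,876,000×S = 3,158,300×2.4
2,568,930 + 2,876,000·S = 7,579,920
S = (7,579,920 − 2,568,930) / 2,876,000 = 1.7423 PSU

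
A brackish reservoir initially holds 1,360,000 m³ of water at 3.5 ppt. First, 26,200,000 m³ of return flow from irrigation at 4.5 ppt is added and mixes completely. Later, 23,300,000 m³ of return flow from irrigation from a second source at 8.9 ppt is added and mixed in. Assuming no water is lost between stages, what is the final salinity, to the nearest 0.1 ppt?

Salt balance:
Initial salt = 1,360,000×3.5 = 4,760,000
After stage 1: salt = 4,760,000 + 26,200,000×4.5 = 122,660,000; volume = 27,560,000 m³; S = 4.451 ppt
After stage 2: salt = 122,660,000 + 23,300,000×8.9 = 330,030,000; volume = 50,860,000 m³
S = 330,030,000 / 50,860,000 = 6.489 ppt

6.5 ppt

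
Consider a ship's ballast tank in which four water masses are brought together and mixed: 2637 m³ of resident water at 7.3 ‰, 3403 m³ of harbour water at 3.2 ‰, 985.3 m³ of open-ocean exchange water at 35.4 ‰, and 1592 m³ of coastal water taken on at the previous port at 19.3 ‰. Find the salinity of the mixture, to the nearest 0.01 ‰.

11.11 ‰

Salt balance:
salt = 2,637×7.3 + 3,403×3.2 + 985.3×35.4 + 1,592×19.3 = 19,250.1 + 10,889.6 + 34,879.62 + 30,725.6 = 95,744.92
volume = 2,637 + 3,403 + 985.3 + 1,592 = 8,617.3 m³
S = 95,744.92 / 8,617.3 = 11.1108 ‰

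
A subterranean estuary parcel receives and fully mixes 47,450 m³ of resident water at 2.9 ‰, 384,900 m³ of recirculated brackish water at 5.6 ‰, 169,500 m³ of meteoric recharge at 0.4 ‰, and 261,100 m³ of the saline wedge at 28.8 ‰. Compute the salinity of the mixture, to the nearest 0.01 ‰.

Mass of salt is conserved:
salt = 47,450×2.9 + 384,900×5.6 + 169,500×0.4 + 261,100×28.8 = 137,605 + 2,155,440 + 67,800 + 7,519,680 = 9,880,525
volume = 47,450 + 384,900 + 169,500 + 261,100 = 862,950 m³
S = 9,880,525 / 862,950 = 11.4497 ‰

11.45 ‰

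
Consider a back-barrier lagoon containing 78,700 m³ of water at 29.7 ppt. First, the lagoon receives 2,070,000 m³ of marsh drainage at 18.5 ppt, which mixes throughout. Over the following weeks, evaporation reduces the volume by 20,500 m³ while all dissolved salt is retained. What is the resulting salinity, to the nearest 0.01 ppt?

19.09 ppt

After mixing: salt = 78,700×29.7 + 2,070,000×18.5 = 40,632,390; volume = 2,148,700 m³
After evaporation: salt unchanged = 40,632,390; volume = 2,148,700 − 20,500 = 2,128,200 m³
S = 40,632,390 / 2,128,200 = 19.0924 ppt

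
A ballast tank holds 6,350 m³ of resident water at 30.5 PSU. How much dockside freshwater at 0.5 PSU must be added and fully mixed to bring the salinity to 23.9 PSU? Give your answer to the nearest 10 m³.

Salt balance: 6,350×30.5 + V×0.5 = (6,350+V)×23.9
193,675 + 0.5V = 151,765 + 23.9V
41,910 = 23.4V
V = 1,791.03 m³

1790 m³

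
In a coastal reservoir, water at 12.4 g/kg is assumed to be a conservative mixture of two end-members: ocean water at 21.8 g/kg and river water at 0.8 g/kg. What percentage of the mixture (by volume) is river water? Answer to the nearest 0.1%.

Let f be the freshwater fraction. Salt balance per unit volume:
f×0.8 + (1−f)×21.8 = 12.4
f = (21.8 − 12.4) / (21.8 − 0.8) = 9.4/21 = 0.4476

44.8%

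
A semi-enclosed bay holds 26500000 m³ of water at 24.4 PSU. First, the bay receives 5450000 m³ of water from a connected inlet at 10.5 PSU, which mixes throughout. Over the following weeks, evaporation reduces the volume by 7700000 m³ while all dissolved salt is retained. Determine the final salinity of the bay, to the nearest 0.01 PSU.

29.02 PSU

After mixing: salt = 26,500,000×24.4 + 5,450,000×10.5 = 703,825,000; volume = 31,950,000 m³
After evaporation: salt unchanged = 703,825,000; volume = 31,950,000 − 7,700,000 = 24,250,000 m³
S = 703,825,000 / 24,250,000 = 29.0237 PSU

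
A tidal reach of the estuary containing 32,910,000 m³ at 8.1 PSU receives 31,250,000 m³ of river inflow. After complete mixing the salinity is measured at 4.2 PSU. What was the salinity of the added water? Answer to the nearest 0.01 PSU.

Salt balance: 32,910,000×8.1 + 31,250,000×S = 64,160,000×4.2
266,571,000 + 31,250,000·S = 269,472,000
S = (269,472,000 − 266,571,000) / 31,250,000 = 0.0928 PSU

0.09 PSU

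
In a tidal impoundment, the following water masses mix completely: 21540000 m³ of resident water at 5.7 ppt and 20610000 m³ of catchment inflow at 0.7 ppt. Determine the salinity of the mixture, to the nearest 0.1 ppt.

3.3 ppt

Salt balance:
salt = 21,540,000×5.7 + 20,610,000×0.7 = 122,778,000 + 14,427,000 = 137,205,000
volume = 21,540,000 + 20,610,000 = 42,150,000 m³
S = 137,205,000 / 42,150,000 = 3.255 ppt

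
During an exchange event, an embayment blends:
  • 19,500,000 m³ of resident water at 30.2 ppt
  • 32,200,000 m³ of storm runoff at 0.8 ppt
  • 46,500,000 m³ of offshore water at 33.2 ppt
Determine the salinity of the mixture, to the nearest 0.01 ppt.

Weighted by volume,
salt = 19,500,000×30.2 + 32,200,000×0.8 + 46,500,000×33.2 = 588,900,000 + 25,760,000 + 1,543,800,000 = 2,158,460,000
volume = 19,500,000 + 32,200,000 + 46,500,000 = 98,200,000 m³
S = 2,158,460,000 / 98,200,000 = 21.9802 ppt

21.98 ppt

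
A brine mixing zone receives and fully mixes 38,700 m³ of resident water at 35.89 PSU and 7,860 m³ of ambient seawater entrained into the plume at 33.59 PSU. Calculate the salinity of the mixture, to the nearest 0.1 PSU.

Total salt / total volume:
salt = 38,700×35.89 + 7,860×33.59 = 1,388,943 + 264,017.4 = 1,652,960.4
volume = 38,700 + 7,860 = 46,560 m³
S = 1,652,960.4 / 46,560 = 35.502 PSU

35.5 PSU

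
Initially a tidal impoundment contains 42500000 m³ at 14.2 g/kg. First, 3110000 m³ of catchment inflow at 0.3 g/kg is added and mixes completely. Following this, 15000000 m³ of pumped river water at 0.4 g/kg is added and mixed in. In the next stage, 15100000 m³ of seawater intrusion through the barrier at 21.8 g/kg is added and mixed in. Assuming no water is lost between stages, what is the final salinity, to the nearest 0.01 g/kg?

12.41 g/kg

Conserving salt mass:
Initial salt = 42,500,000×14.2 = 603,500,000
After stage 1: salt = 603,500,000 + 3,110,000×0.3 = 604,433,000; volume = 45,610,000 m³; S = 13.252 g/kg
After stage 2: salt = 604,433,000 + 15,000,000×0.4 = 610,433,000; volume = 60,610,000 m³; S = 10.071 g/kg
After stage 3: salt = 610,433,000 + 15,100,000×21.8 = 939,613,000; volume = 75,710,000 m³
S = 939,613,000 / 75,710,000 = 12.4107 g/kg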